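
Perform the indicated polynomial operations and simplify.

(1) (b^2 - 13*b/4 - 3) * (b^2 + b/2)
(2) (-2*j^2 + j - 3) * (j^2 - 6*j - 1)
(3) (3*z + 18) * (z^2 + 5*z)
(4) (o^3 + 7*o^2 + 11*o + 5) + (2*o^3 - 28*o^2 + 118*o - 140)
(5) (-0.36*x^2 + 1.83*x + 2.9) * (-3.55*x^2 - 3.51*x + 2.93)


(1) = b^4 - 11*b^3/4 - 37*b^2/8 - 3*b/2
(2) = -2*j^4 + 13*j^3 - 7*j^2 + 17*j + 3
(3) = 3*z^3 + 33*z^2 + 90*z
(4) = 3*o^3 - 21*o^2 + 129*o - 135
(5) = 1.278*x^4 - 5.2329*x^3 - 17.7731*x^2 - 4.8171*x + 8.497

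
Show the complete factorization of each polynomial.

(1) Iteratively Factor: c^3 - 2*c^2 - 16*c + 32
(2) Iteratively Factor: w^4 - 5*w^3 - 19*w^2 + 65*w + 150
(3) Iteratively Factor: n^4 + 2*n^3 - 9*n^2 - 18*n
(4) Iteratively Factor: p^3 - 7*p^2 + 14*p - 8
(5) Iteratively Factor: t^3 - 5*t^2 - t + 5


(1) = (c - 2)*(c^2 - 16) = (c - 2)*(c + 4)*(c - 4)
(2) = (w - 5)*(w^3 - 19*w - 30) = (w - 5)*(w + 2)*(w^2 - 2*w - 15) = (w - 5)*(w + 2)*(w + 3)*(w - 5)
(3) = (n + 3)*(n^3 - n^2 - 6*n) = (n - 3)*(n + 3)*(n^2 + 2*n) = (n - 3)*(n + 2)*(n + 3)*(n)
(4) = (p - 4)*(p^2 - 3*p + 2) = (p - 4)*(p - 2)*(p - 1)
(5) = (t - 1)*(t^2 - 4*t - 5) = (t - 1)*(t + 1)*(t - 5)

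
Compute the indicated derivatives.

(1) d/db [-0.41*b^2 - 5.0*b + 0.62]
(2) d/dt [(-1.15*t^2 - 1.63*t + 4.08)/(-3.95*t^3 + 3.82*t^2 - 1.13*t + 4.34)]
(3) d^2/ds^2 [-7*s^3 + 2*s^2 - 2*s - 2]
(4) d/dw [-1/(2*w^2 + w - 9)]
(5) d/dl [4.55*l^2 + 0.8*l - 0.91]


(1) = -0.82*b - 5.0
(2) = (-4.5425*t^4 - 12.877*t^3 + 55.8741*t^2 - 41.1532*t - 2.4638)/(15.6025*t^6 - 30.178*t^5 + 23.5194*t^4 - 42.9192*t^3 + 34.4345*t^2 - 9.8084*t + 18.8356)
(3) = 4 - 42*s
(4) = (4*w + 1)/(2*w^2 + w - 9)^2
(5) = 9.1*l + 0.8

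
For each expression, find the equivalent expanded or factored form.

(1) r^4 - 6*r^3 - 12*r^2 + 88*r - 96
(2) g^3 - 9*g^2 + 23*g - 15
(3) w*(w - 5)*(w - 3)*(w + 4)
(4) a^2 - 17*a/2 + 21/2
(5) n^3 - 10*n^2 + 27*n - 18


(1) = (r - 6)*(r - 2)^2*(r + 4)
(2) = (g - 5)*(g - 3)*(g - 1)
(3) = w^4 - 4*w^3 - 17*w^2 + 60*w
(4) = (a - 7)*(a - 3/2)
(5) = (n - 6)*(n - 3)*(n - 1)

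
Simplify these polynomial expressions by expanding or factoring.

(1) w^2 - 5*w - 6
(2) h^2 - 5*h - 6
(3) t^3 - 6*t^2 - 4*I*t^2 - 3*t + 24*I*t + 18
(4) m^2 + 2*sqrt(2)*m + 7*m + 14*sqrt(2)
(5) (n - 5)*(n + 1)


(1) = (w - 6)*(w + 1)
(2) = (h - 6)*(h + 1)
(3) = (t - 6)*(t - 3*I)*(t - I)
(4) = (m + 7)*(m + 2*sqrt(2))
(5) = n^2 - 4*n - 5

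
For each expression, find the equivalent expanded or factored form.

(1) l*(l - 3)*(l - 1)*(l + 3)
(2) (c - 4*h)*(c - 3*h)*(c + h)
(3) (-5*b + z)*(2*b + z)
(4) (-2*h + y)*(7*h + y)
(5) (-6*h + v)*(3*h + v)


(1) = l^4 - l^3 - 9*l^2 + 9*l
(2) = c^3 - 6*c^2*h + 5*c*h^2 + 12*h^3
(3) = -10*b^2 - 3*b*z + z^2
(4) = -14*h^2 + 5*h*y + y^2
(5) = -18*h^2 - 3*h*v + v^2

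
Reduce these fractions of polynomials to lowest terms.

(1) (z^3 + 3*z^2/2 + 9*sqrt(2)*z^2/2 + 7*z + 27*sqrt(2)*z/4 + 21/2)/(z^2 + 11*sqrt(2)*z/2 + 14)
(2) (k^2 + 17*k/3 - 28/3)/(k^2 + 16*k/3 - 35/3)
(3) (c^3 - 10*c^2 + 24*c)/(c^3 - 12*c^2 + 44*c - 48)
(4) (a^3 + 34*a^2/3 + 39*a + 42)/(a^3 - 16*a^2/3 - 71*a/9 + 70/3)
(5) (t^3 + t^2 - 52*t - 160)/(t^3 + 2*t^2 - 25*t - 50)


(1) = (8*z^2 + z*(8*sqrt(2) + 12) + 12*sqrt(2))/(8*z + 16*sqrt(2))
(2) = (3*k - 4)/(3*k - 5)
(3) = c/(c - 2)
(4) = (3*a^2 + 27*a + 54)/(3*a^2 - 23*a + 30)
(5) = (t^2 - 4*t - 32)/(t^2 - 3*t - 10)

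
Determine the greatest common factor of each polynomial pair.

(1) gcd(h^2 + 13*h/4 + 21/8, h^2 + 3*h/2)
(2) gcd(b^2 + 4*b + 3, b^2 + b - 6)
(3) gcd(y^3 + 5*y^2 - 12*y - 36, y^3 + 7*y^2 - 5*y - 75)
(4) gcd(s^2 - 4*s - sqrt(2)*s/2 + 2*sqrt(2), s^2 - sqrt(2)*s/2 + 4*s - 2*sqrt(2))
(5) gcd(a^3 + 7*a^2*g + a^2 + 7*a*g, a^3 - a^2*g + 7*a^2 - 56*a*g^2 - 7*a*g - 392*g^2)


(1) = gcd((h + 3/2)*(h + 7/4), h*(h + 3/2)) = h + 3/2
(2) = b + 3
(3) = y - 3
(4) = s - sqrt(2)/2
(5) = a + 7*g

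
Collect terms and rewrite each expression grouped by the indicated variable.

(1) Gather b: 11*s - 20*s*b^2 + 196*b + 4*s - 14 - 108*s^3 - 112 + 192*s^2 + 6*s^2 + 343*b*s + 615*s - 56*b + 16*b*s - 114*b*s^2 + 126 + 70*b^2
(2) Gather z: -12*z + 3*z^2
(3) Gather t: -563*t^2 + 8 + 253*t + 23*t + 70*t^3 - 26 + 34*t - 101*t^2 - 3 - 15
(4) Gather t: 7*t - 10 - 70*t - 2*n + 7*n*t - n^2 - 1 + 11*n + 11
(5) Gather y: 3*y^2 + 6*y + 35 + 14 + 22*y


(1) = b^2*(70 - 20*s) + b*(-114*s^2 + 359*s + 140) - 108*s^3 + 198*s^2 + 630*s
(2) = 3*z^2 - 12*z
(3) = 70*t^3 - 664*t^2 + 310*t - 36
(4) = -n^2 + 9*n + t*(7*n - 63)
(5) = 3*y^2 + 28*y + 49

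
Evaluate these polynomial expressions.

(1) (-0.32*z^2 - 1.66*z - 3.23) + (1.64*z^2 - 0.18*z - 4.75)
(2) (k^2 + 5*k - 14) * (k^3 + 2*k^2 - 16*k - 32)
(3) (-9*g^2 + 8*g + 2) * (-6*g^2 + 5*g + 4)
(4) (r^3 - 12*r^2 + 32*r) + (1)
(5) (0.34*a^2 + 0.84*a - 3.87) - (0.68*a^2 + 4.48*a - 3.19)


(1) = 1.32*z^2 - 1.84*z - 7.98
(2) = k^5 + 7*k^4 - 20*k^3 - 140*k^2 + 64*k + 448
(3) = 54*g^4 - 93*g^3 - 8*g^2 + 42*g + 8
(4) = r^3 - 12*r^2 + 32*r + 1
(5) = -0.34*a^2 - 3.64*a - 0.68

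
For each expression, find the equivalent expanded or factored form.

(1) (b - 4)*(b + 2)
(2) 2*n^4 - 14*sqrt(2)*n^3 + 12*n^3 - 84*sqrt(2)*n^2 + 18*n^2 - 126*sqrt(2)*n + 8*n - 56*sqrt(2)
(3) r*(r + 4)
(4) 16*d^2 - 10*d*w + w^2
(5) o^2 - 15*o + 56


(1) = b^2 - 2*b - 8
(2) = (n + 4)*(n - 7*sqrt(2))*(sqrt(2)*n + sqrt(2))^2
(3) = r^2 + 4*r
(4) = (-8*d + w)*(-2*d + w)
(5) = (o - 8)*(o - 7)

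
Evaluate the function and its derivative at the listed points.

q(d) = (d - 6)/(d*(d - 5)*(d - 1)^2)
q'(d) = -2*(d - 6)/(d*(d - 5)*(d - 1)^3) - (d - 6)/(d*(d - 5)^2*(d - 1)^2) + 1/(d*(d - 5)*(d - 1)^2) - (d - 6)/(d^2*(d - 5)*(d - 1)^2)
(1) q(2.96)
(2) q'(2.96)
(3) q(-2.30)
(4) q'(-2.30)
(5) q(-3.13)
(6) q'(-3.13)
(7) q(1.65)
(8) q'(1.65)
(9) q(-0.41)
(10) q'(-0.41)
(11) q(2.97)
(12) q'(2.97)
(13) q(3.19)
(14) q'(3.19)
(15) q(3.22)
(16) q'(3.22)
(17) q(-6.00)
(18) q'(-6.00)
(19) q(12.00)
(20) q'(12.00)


(1) = 0.13
(2) = -0.16
(3) = -0.05
(4) = -0.05
(5) = -0.02
(6) = -0.02
(7) = 1.86
(8) = -6.73
(9) = -1.45
(10) = -5.65
(11) = 0.13
(12) = -0.15
(13) = 0.10
(14) = -0.10
(15) = 0.10
(16) = -0.10
(17) = -0.00
(18) = -0.00
(19) = 0.00
(20) = -0.00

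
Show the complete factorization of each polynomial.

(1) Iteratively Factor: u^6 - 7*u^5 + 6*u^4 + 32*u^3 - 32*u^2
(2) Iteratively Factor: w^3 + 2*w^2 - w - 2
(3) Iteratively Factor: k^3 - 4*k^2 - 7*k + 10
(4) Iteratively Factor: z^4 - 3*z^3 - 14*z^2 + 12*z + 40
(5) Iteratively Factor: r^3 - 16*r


(1) = (u)*(u^5 - 7*u^4 + 6*u^3 + 32*u^2 - 32*u) = u*(u - 1)*(u^4 - 6*u^3 + 32*u) = u*(u - 4)*(u - 1)*(u^3 - 2*u^2 - 8*u) = u^2*(u - 4)*(u - 1)*(u^2 - 2*u - 8) = u^2*(u - 4)*(u - 1)*(u + 2)*(u - 4)
(2) = (w + 1)*(w^2 + w - 2) = (w - 1)*(w + 1)*(w + 2)
(3) = (k - 1)*(k^2 - 3*k - 10) = (k - 5)*(k - 1)*(k + 2)
(4) = (z + 2)*(z^3 - 5*z^2 - 4*z + 20) = (z - 2)*(z + 2)*(z^2 - 3*z - 10) = (z - 2)*(z + 2)^2*(z - 5)
(5) = (r - 4)*(r^2 + 4*r) = r*(r - 4)*(r + 4)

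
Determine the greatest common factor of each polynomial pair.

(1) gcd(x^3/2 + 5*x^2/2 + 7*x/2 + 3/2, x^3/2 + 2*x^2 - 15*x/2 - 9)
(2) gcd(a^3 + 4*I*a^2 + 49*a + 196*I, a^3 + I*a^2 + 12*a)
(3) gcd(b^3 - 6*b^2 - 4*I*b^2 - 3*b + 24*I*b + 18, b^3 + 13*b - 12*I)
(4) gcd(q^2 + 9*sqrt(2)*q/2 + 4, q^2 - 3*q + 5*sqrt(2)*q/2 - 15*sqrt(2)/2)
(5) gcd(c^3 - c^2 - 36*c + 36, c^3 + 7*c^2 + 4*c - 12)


(1) = x + 1
(2) = a + 4*I
(3) = gcd((b - 6)*(b - 3*I)*(b - I), (b - 3*I)*(b - I)*(b + 4*I)) = b^2 - 4*I*b - 3
(4) = gcd((q + sqrt(2)/2)*(q + 4*sqrt(2)), (q - 3)*(q + 5*sqrt(2)/2)) = 1
(5) = gcd((c - 6)*(c - 1)*(c + 6), (c - 1)*(c + 2)*(c + 6)) = c^2 + 5*c - 6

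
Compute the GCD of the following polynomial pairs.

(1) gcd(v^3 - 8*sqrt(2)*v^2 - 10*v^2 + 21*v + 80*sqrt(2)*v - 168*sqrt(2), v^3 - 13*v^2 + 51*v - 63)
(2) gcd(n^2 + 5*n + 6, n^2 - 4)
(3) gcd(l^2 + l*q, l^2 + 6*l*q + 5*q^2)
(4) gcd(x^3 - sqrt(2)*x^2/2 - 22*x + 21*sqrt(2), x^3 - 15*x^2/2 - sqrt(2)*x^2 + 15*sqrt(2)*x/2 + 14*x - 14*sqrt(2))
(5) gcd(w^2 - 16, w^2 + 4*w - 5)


(1) = gcd((v - 7)*(v - 3)*(v - 8*sqrt(2)), (v - 7)*(v - 3)^2) = v^2 - 10*v + 21
(2) = gcd((n + 2)*(n + 3), (n - 2)*(n + 2)) = n + 2
(3) = l + q
(4) = x - sqrt(2)
(5) = 1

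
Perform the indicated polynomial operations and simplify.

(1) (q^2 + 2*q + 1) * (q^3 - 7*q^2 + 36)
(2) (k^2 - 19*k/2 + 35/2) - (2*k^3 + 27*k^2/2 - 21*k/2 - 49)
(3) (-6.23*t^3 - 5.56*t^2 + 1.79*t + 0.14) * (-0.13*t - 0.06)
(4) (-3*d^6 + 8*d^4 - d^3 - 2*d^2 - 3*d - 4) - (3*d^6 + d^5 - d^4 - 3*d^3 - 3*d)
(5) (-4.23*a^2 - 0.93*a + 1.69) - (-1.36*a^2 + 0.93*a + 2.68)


(1) = q^5 - 5*q^4 - 13*q^3 + 29*q^2 + 72*q + 36
(2) = -2*k^3 - 25*k^2/2 + k + 133/2
(3) = 0.8099*t^4 + 1.0966*t^3 + 0.1009*t^2 - 0.1256*t - 0.0084
(4) = -6*d^6 - d^5 + 9*d^4 + 2*d^3 - 2*d^2 - 4
(5) = -2.87*a^2 - 1.86*a - 0.99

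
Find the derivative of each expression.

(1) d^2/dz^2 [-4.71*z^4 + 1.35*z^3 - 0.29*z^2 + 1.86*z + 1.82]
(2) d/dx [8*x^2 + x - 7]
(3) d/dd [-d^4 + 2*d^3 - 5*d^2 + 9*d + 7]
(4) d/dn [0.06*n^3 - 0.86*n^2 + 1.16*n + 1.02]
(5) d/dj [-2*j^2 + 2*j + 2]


(1) = -56.52*z^2 + 8.1*z - 0.58
(2) = 16*x + 1
(3) = -4*d^3 + 6*d^2 - 10*d + 9
(4) = 0.18*n^2 - 1.72*n + 1.16
(5) = 2 - 4*j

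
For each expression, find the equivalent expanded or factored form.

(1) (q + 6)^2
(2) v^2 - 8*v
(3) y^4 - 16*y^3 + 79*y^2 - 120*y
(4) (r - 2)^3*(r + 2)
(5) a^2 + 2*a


(1) = q^2 + 12*q + 36
(2) = v*(v - 8)
(3) = y*(y - 8)*(y - 5)*(y - 3)
(4) = r^4 - 4*r^3 + 16*r - 16
(5) = a*(a + 2)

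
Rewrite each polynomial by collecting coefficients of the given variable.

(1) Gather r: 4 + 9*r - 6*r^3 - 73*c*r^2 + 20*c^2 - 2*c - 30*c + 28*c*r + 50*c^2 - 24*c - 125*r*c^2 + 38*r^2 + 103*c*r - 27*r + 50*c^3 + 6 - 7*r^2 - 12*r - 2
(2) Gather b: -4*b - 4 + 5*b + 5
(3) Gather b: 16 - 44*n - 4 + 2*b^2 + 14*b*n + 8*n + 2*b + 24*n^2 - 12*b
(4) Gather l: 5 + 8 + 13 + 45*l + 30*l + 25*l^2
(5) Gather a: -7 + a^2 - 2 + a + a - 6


(1) = 50*c^3 + 70*c^2 - 56*c - 6*r^3 + r^2*(31 - 73*c) + r*(-125*c^2 + 131*c - 30) + 8
(2) = b + 1
(3) = 2*b^2 + b*(14*n - 10) + 24*n^2 - 36*n + 12
(4) = 25*l^2 + 75*l + 26
(5) = a^2 + 2*a - 15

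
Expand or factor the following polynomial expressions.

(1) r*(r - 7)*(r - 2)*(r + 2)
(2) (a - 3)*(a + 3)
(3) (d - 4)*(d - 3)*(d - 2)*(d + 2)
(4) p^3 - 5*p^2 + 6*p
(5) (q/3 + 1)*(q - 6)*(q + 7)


(1) = r^4 - 7*r^3 - 4*r^2 + 28*r
(2) = a^2 - 9
(3) = d^4 - 7*d^3 + 8*d^2 + 28*d - 48
(4) = p*(p - 3)*(p - 2)
(5) = q^3/3 + 4*q^2/3 - 13*q - 42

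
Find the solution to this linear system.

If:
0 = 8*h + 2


Then:
h = -1/4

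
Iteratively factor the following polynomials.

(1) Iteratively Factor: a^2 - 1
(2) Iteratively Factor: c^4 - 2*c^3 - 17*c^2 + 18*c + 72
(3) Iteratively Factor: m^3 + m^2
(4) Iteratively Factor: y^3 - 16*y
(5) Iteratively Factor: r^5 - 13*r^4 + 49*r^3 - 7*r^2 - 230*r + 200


(1) = (a - 1)*(a + 1)
(2) = (c - 3)*(c^3 + c^2 - 14*c - 24) = (c - 3)*(c + 3)*(c^2 - 2*c - 8) = (c - 3)*(c + 2)*(c + 3)*(c - 4)
(3) = (m)*(m^2 + m) = m^2*(m + 1)
(4) = (y + 4)*(y^2 - 4*y) = y*(y + 4)*(y - 4)
(5) = (r - 4)*(r^4 - 9*r^3 + 13*r^2 + 45*r - 50) = (r - 4)*(r - 1)*(r^3 - 8*r^2 + 5*r + 50) = (r - 5)*(r - 4)*(r - 1)*(r^2 - 3*r - 10) = (r - 5)^2*(r - 4)*(r - 1)*(r + 2)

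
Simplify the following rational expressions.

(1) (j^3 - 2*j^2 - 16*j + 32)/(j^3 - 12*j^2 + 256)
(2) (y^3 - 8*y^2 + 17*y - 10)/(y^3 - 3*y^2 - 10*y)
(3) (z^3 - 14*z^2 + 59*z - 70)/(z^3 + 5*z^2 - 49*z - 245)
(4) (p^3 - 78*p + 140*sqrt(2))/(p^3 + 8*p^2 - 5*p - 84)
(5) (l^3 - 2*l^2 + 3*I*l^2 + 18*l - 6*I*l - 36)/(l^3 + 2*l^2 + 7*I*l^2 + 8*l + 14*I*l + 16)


(1) = (j^2 - 6*j + 8)/(j^2 - 16*j + 64)
(2) = (y^2 - 3*y + 2)/(y^2 + 2*y)
(3) = (z^2 - 7*z + 10)/(z^2 + 12*z + 35)
(4) = (p^3 - 78*p + 140*sqrt(2))/(p^3 + 8*p^2 - 5*p - 84)
(5) = (l^3 + l^2*(-2 + 3*I) + l*(18 - 6*I) - 36)/(l^3 + l^2*(2 + 7*I) + l*(8 + 14*I) + 16)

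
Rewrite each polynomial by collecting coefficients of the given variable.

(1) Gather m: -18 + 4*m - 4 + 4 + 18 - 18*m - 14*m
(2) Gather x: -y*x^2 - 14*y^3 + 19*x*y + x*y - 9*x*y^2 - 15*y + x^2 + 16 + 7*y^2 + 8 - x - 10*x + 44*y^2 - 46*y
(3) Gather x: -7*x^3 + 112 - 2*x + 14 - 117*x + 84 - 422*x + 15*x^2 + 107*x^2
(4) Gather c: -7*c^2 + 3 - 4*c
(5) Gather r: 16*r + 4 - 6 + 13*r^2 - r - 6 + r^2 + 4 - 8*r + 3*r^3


(1) = -28*m
(2) = x^2*(1 - y) + x*(-9*y^2 + 20*y - 11) - 14*y^3 + 51*y^2 - 61*y + 24
(3) = -7*x^3 + 122*x^2 - 541*x + 210
(4) = -7*c^2 - 4*c + 3
(5) = 3*r^3 + 14*r^2 + 7*r - 4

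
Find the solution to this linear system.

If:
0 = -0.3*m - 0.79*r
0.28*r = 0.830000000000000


Then:
m = -7.81
r = 2.96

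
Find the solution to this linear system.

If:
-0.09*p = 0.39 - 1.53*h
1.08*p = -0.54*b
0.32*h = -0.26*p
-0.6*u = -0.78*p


Then:
b = 0.59
h = 0.24
p = -0.29
u = -0.38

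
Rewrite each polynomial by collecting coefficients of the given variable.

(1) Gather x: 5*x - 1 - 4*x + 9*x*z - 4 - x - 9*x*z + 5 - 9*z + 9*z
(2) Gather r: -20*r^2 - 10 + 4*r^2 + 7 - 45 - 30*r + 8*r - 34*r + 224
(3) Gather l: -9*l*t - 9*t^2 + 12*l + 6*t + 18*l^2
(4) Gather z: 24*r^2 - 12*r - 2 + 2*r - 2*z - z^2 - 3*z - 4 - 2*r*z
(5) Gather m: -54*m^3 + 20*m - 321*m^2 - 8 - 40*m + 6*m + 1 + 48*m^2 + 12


(1) = 0
(2) = -16*r^2 - 56*r + 176
(3) = 18*l^2 + l*(12 - 9*t) - 9*t^2 + 6*t
(4) = 24*r^2 - 10*r - z^2 + z*(-2*r - 5) - 6
(5) = -54*m^3 - 273*m^2 - 14*m + 5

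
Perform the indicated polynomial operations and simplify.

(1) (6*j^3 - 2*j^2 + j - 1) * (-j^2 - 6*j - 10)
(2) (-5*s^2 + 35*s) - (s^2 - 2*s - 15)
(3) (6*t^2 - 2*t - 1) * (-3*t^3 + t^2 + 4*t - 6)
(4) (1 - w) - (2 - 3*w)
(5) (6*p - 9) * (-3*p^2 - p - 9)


(1) = -6*j^5 - 34*j^4 - 49*j^3 + 15*j^2 - 4*j + 10
(2) = -6*s^2 + 37*s + 15
(3) = -18*t^5 + 12*t^4 + 25*t^3 - 45*t^2 + 8*t + 6
(4) = 2*w - 1
(5) = -18*p^3 + 21*p^2 - 45*p + 81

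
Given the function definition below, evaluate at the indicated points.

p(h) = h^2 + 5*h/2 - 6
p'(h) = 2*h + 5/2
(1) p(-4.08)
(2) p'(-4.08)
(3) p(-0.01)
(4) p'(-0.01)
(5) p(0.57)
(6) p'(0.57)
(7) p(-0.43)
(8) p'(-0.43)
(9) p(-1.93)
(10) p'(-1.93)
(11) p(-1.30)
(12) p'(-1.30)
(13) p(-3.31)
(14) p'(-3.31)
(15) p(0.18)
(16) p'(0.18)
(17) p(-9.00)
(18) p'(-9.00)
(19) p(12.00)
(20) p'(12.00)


(1) = 0.45
(2) = -5.66
(3) = -6.02
(4) = 2.48
(5) = -4.25
(6) = 3.64
(7) = -6.89
(8) = 1.64
(9) = -7.10
(10) = -1.36
(11) = -7.56
(12) = -0.10
(13) = -3.32
(14) = -4.12
(15) = -5.52
(16) = 2.86
(17) = 52.50
(18) = -15.50
(19) = 168.00
(20) = 26.50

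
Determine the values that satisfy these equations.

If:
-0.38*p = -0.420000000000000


Then:
p = 1.11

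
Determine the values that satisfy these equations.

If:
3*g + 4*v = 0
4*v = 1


Then:
g = -1/3
v = 1/4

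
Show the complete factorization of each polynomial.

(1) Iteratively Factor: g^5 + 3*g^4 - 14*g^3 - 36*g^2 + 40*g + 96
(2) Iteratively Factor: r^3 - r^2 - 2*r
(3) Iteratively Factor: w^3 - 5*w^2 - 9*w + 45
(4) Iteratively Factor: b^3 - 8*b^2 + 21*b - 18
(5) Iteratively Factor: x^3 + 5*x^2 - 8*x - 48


(1) = (g + 2)*(g^4 + g^3 - 16*g^2 - 4*g + 48) = (g + 2)*(g + 4)*(g^3 - 3*g^2 - 4*g + 12) = (g - 3)*(g + 2)*(g + 4)*(g^2 - 4) = (g - 3)*(g + 2)^2*(g + 4)*(g - 2)
(2) = (r + 1)*(r^2 - 2*r) = r*(r + 1)*(r - 2)
(3) = (w + 3)*(w^2 - 8*w + 15) = (w - 3)*(w + 3)*(w - 5)
(4) = (b - 2)*(b^2 - 6*b + 9) = (b - 3)*(b - 2)*(b - 3)
(5) = (x - 3)*(x^2 + 8*x + 16) = (x - 3)*(x + 4)*(x + 4)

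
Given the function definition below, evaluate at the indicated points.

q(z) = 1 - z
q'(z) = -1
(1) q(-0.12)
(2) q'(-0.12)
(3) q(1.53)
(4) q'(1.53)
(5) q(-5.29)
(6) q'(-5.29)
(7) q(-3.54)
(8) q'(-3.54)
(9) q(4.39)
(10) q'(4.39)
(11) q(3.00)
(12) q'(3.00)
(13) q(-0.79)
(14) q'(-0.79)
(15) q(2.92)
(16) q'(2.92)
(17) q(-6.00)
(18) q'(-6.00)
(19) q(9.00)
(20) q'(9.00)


(1) = 1.12
(2) = -1.00
(3) = -0.53
(4) = -1.00
(5) = 6.29
(6) = -1.00
(7) = 4.54
(8) = -1.00
(9) = -3.39
(10) = -1.00
(11) = -2.00
(12) = -1.00
(13) = 1.79
(14) = -1.00
(15) = -1.92
(16) = -1.00
(17) = 7.00
(18) = -1.00
(19) = -8.00
(20) = -1.00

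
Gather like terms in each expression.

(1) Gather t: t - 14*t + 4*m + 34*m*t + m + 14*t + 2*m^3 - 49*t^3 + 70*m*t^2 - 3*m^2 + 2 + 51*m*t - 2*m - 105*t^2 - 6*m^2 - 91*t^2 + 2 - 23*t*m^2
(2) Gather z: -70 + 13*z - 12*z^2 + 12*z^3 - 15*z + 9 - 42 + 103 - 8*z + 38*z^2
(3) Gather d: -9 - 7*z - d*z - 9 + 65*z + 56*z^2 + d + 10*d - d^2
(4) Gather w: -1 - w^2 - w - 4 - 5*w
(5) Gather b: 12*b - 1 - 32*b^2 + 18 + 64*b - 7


(1) = 2*m^3 - 9*m^2 + 3*m - 49*t^3 + t^2*(70*m - 196) + t*(-23*m^2 + 85*m + 1) + 4
(2) = 12*z^3 + 26*z^2 - 10*z
(3) = -d^2 + d*(11 - z) + 56*z^2 + 58*z - 18
(4) = -w^2 - 6*w - 5
(5) = -32*b^2 + 76*b + 10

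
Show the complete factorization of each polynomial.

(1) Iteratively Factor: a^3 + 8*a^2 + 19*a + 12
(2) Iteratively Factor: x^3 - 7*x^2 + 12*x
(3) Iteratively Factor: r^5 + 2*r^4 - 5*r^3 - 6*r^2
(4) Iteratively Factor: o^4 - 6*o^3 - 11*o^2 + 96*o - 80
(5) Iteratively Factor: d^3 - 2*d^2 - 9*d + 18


(1) = (a + 3)*(a^2 + 5*a + 4) = (a + 3)*(a + 4)*(a + 1)
(2) = (x)*(x^2 - 7*x + 12) = x*(x - 4)*(x - 3)
(3) = (r)*(r^4 + 2*r^3 - 5*r^2 - 6*r) = r*(r + 3)*(r^3 - r^2 - 2*r) = r^2*(r + 3)*(r^2 - r - 2) = r^2*(r - 2)*(r + 3)*(r + 1)
(4) = (o - 5)*(o^3 - o^2 - 16*o + 16) = (o - 5)*(o - 4)*(o^2 + 3*o - 4) = (o - 5)*(o - 4)*(o + 4)*(o - 1)
(5) = (d + 3)*(d^2 - 5*d + 6) = (d - 2)*(d + 3)*(d - 3)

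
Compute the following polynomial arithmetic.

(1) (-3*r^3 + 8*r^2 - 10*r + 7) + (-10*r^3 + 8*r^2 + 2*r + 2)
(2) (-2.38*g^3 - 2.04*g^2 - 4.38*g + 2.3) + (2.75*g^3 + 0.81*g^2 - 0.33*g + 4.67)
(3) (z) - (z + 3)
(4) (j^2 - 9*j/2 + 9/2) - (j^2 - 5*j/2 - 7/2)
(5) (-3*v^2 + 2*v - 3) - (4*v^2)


(1) = -13*r^3 + 16*r^2 - 8*r + 9
(2) = 0.37*g^3 - 1.23*g^2 - 4.71*g + 6.97
(3) = -3
(4) = 8 - 2*j
(5) = -7*v^2 + 2*v - 3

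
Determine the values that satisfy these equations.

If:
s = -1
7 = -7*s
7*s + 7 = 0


Then:
s = -1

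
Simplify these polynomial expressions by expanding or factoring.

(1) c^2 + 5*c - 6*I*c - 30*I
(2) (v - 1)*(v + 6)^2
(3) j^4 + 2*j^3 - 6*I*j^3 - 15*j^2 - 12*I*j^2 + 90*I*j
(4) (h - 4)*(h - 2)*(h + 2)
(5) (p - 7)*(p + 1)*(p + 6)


(1) = (c + 5)*(c - 6*I)
(2) = v^3 + 11*v^2 + 24*v - 36
(3) = j*(j - 3)*(j + 5)*(j - 6*I)
(4) = h^3 - 4*h^2 - 4*h + 16
(5) = p^3 - 43*p - 42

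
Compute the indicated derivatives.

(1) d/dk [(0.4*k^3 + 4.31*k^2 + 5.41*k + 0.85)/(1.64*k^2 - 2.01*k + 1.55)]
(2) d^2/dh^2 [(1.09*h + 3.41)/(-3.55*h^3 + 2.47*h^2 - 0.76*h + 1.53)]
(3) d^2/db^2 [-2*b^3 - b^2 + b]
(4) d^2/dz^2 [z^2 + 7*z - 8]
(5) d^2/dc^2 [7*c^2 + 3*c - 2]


(1) = (0.656*k^4 - 1.608*k^3 - 15.6755*k^2 + 10.573*k + 10.094)/(2.6896*k^4 - 6.5928*k^3 + 9.1241*k^2 - 6.231*k + 2.4025)
(2) = (-82.42035*h^5 - 458.34831*h^4 + 470.991038*h^3 - 251.069514*h^2 - 48.005664*h + 19.299326)/(44.738875*h^9 - 93.384525*h^8 + 93.708285*h^7 - 112.899058*h^6 + 100.556322*h^5 - 57.050787*h^4 + 42.602257*h^3 - 19.997253*h^2 + 5.337252*h - 3.581577)
(3) = -12*b - 2
(4) = 2
(5) = 14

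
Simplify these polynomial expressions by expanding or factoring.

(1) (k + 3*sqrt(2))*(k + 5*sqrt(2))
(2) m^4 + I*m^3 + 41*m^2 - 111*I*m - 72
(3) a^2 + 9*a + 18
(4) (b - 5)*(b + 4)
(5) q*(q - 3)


(1) = k^2 + 8*sqrt(2)*k + 30
(2) = (m - 3*I)^2*(m - I)*(m + 8*I)
(3) = (a + 3)*(a + 6)
(4) = b^2 - b - 20
(5) = q^2 - 3*q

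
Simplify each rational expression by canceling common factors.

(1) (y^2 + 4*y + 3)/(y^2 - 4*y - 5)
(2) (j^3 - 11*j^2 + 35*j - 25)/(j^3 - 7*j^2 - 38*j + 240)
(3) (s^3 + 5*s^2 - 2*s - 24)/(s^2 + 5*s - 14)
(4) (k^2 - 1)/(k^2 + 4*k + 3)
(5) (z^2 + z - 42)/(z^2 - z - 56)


(1) = (y + 3)/(y - 5)
(2) = (j^2 - 6*j + 5)/(j^2 - 2*j - 48)
(3) = (s^2 + 7*s + 12)/(s + 7)
(4) = (k - 1)/(k + 3)
(5) = (z - 6)/(z - 8)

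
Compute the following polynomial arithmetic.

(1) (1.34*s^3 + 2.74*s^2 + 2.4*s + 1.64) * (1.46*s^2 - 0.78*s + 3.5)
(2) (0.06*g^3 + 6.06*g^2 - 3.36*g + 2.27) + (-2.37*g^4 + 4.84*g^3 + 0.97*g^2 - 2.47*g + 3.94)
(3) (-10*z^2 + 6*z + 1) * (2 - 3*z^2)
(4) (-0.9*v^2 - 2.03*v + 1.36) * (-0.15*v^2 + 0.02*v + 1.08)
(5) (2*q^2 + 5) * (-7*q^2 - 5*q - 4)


(1) = 1.9564*s^5 + 2.9552*s^4 + 6.0568*s^3 + 10.1124*s^2 + 7.1208*s + 5.74
(2) = -2.37*g^4 + 4.9*g^3 + 7.03*g^2 - 5.83*g + 6.21
(3) = 30*z^4 - 18*z^3 - 23*z^2 + 12*z + 2
(4) = 0.135*v^4 + 0.2865*v^3 - 1.2166*v^2 - 2.1652*v + 1.4688
(5) = -14*q^4 - 10*q^3 - 43*q^2 - 25*q - 20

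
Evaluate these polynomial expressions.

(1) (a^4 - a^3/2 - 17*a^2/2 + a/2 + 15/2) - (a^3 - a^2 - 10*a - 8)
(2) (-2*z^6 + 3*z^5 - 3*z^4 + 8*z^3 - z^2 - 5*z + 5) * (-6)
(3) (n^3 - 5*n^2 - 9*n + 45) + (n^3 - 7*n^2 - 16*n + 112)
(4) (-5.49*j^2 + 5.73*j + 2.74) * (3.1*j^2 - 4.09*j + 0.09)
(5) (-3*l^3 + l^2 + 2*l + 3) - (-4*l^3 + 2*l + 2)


(1) = a^4 - 3*a^3/2 - 15*a^2/2 + 21*a/2 + 31/2
(2) = 12*z^6 - 18*z^5 + 18*z^4 - 48*z^3 + 6*z^2 + 30*z - 30
(3) = 2*n^3 - 12*n^2 - 25*n + 157
(4) = -17.019*j^4 + 40.2171*j^3 - 15.4358*j^2 - 10.6909*j + 0.2466
(5) = l^3 + l^2 + 1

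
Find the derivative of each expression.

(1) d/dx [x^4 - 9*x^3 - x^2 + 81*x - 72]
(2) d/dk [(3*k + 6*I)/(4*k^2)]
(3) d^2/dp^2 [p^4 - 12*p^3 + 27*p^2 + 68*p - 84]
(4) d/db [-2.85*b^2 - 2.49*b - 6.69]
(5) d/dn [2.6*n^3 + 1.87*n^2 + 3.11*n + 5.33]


(1) = 4*x^3 - 27*x^2 - 2*x + 81
(2) = 3*(-k - 4*I)/(4*k^3)
(3) = 12*p^2 - 72*p + 54
(4) = -5.7*b - 2.49
(5) = 7.8*n^2 + 3.74*n + 3.11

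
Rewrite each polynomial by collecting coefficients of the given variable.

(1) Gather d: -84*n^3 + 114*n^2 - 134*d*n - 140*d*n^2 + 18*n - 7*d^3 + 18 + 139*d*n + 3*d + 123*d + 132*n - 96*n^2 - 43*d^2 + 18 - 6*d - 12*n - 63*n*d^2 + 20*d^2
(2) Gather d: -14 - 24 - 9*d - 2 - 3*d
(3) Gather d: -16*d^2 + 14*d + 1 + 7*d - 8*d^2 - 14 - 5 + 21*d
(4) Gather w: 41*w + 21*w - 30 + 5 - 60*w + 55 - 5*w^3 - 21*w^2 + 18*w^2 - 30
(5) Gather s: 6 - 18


(1) = -7*d^3 + d^2*(-63*n - 23) + d*(-140*n^2 + 5*n + 120) - 84*n^3 + 18*n^2 + 138*n + 36
(2) = -12*d - 40
(3) = -24*d^2 + 42*d - 18
(4) = -5*w^3 - 3*w^2 + 2*w
(5) = -12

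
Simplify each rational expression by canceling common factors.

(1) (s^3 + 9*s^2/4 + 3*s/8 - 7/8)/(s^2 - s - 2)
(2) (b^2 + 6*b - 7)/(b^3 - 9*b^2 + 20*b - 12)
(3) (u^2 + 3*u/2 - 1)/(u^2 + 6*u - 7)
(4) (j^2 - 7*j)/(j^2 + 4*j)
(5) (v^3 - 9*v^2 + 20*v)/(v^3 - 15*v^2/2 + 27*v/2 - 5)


(1) = (8*s^2 + 10*s - 7)/(8*s - 16)
(2) = (b + 7)/(b^2 - 8*b + 12)
(3) = (2*u^2 + 3*u - 2)/(2*u^2 + 12*u - 14)
(4) = (j - 7)/(j + 4)
(5) = (2*v^2 - 8*v)/(2*v^2 - 5*v + 2)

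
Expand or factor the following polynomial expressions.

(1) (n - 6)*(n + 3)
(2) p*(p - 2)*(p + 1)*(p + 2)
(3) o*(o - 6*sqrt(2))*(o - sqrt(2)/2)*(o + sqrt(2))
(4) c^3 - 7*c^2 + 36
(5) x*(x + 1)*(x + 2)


(1) = n^2 - 3*n - 18
(2) = p^4 + p^3 - 4*p^2 - 4*p
(3) = o^4 - 11*sqrt(2)*o^3/2 - 7*o^2 + 6*sqrt(2)*o
(4) = (c - 6)*(c - 3)*(c + 2)
(5) = x^3 + 3*x^2 + 2*x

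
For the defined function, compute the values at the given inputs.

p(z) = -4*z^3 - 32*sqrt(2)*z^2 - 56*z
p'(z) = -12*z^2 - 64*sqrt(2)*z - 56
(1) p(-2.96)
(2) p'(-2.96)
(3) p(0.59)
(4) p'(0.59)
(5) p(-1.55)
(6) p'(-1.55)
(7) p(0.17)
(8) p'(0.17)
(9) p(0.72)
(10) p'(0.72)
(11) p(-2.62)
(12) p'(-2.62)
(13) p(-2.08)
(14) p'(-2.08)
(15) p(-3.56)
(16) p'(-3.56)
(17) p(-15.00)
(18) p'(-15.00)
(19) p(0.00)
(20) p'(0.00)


(1) = -127.01
(2) = 106.77
(3) = -49.61
(4) = -113.58
(5) = -7.03
(6) = 55.46
(7) = -10.85
(8) = -71.73
(9) = -65.27
(10) = -127.39
(11) = -91.99
(12) = 98.76
(13) = -43.31
(14) = 80.34
(15) = -193.71
(16) = 114.13
(17) = 4157.66
(18) = -1398.35
(19) = 0.00
(20) = -56.00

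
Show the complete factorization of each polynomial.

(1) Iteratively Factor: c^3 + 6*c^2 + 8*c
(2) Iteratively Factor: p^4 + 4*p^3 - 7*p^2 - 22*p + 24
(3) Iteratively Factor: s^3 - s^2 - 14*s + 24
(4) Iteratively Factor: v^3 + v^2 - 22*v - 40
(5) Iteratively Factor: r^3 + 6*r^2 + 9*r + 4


(1) = (c + 4)*(c^2 + 2*c) = (c + 2)*(c + 4)*(c)
(2) = (p + 4)*(p^3 - 7*p + 6) = (p - 2)*(p + 4)*(p^2 + 2*p - 3) = (p - 2)*(p + 3)*(p + 4)*(p - 1)
(3) = (s - 2)*(s^2 + s - 12) = (s - 3)*(s - 2)*(s + 4)
(4) = (v - 5)*(v^2 + 6*v + 8) = (v - 5)*(v + 4)*(v + 2)
(5) = (r + 4)*(r^2 + 2*r + 1) = (r + 1)*(r + 4)*(r + 1)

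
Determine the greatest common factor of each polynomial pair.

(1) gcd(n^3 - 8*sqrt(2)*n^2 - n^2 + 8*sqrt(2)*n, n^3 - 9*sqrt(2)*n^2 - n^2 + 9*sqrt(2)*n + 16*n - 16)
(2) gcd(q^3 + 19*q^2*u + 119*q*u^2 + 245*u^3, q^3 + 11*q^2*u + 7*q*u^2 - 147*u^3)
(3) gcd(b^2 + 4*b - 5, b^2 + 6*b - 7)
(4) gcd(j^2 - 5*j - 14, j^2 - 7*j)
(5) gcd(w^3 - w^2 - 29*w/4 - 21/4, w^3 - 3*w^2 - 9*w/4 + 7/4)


(1) = n^2 + n*(-8*sqrt(2) - 1) + 8*sqrt(2)
(2) = q^2 + 14*q*u + 49*u^2
(3) = gcd((b - 1)*(b + 5), (b - 1)*(b + 7)) = b - 1
(4) = j - 7
(5) = w^2 - 5*w/2 - 7/2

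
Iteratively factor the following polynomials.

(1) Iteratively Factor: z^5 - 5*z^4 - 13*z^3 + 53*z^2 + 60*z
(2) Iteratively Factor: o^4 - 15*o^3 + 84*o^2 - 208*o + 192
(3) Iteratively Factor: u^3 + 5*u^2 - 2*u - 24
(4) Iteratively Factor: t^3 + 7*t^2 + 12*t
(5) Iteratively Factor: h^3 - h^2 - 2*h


(1) = (z + 1)*(z^4 - 6*z^3 - 7*z^2 + 60*z) = (z - 4)*(z + 1)*(z^3 - 2*z^2 - 15*z) = (z - 5)*(z - 4)*(z + 1)*(z^2 + 3*z) = (z - 5)*(z - 4)*(z + 1)*(z + 3)*(z)
(2) = (o - 4)*(o^3 - 11*o^2 + 40*o - 48) = (o - 4)^2*(o^2 - 7*o + 12) = (o - 4)^2*(o - 3)*(o - 4)
(3) = (u + 3)*(u^2 + 2*u - 8) = (u + 3)*(u + 4)*(u - 2)
(4) = (t + 3)*(t^2 + 4*t) = (t + 3)*(t + 4)*(t)
(5) = (h - 2)*(h^2 + h) = (h - 2)*(h + 1)*(h)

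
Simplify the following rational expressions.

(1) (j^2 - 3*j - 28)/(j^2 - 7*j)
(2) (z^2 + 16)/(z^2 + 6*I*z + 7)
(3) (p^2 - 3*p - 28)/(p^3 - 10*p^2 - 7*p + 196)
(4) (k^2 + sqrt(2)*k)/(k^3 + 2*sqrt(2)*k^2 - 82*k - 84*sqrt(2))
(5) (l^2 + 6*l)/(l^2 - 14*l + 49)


(1) = (j + 4)/j
(2) = (z^2 + 16)/(z^2 + 6*I*z + 7)
(3) = 1/(p - 7)
(4) = k/(k^2 + sqrt(2)*k - 84)
(5) = (l^2 + 6*l)/(l^2 - 14*l + 49)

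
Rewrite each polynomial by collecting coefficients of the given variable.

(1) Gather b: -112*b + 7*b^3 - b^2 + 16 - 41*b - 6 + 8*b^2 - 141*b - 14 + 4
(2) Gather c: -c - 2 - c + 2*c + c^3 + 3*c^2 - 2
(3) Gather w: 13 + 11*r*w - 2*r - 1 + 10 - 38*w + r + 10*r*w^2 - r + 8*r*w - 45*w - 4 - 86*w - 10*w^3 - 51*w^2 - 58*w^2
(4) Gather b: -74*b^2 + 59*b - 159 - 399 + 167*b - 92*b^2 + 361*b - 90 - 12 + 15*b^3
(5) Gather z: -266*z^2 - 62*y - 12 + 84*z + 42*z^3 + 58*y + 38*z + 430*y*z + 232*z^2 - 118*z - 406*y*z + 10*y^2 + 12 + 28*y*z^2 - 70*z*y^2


(1) = 7*b^3 + 7*b^2 - 294*b
(2) = c^3 + 3*c^2 - 4
(3) = -2*r - 10*w^3 + w^2*(10*r - 109) + w*(19*r - 169) + 18
(4) = 15*b^3 - 166*b^2 + 587*b - 660
(5) = 10*y^2 - 4*y + 42*z^3 + z^2*(28*y - 34) + z*(-70*y^2 + 24*y + 4)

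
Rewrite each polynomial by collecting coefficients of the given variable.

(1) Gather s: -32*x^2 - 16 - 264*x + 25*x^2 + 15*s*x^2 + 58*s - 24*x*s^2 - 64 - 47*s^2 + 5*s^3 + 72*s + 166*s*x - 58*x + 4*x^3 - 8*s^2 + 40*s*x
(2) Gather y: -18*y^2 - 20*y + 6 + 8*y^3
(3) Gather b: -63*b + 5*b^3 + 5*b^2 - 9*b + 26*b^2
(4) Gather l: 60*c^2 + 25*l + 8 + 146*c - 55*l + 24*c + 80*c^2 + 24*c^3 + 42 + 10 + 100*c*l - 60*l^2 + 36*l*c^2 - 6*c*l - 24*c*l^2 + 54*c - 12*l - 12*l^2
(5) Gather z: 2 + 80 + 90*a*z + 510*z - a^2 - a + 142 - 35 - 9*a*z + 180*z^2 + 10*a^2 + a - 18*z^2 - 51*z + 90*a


(1) = 5*s^3 + s^2*(-24*x - 55) + s*(15*x^2 + 206*x + 130) + 4*x^3 - 7*x^2 - 322*x - 80
(2) = 8*y^3 - 18*y^2 - 20*y + 6
(3) = 5*b^3 + 31*b^2 - 72*b
(4) = 24*c^3 + 140*c^2 + 224*c + l^2*(-24*c - 72) + l*(36*c^2 + 94*c - 42) + 60
(5) = 9*a^2 + 90*a + 162*z^2 + z*(81*a + 459) + 189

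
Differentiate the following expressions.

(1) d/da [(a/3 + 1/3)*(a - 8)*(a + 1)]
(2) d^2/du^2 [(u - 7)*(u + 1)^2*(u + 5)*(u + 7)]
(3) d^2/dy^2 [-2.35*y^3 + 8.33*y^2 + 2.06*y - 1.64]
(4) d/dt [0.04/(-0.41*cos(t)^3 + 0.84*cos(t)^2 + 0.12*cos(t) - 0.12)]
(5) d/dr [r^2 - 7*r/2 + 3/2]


(1) = (a - 5)*(a + 1)
(2) = 20*u^3 + 84*u^2 - 228*u - 676
(3) = 16.66 - 14.1*y
(4) = (-0.0492*cos(t)^2 + 0.0672*cos(t) + 0.0048)*sin(t)/(0.41*cos(t)^3 - 0.84*cos(t)^2 - 0.12*cos(t) + 0.12)^2
(5) = 2*r - 7/2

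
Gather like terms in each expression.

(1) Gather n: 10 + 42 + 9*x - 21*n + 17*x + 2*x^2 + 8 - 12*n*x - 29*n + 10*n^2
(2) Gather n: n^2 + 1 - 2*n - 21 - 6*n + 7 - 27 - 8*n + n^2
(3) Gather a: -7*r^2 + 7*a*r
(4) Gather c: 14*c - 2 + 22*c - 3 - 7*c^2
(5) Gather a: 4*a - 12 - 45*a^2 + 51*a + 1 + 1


(1) = 10*n^2 + n*(-12*x - 50) + 2*x^2 + 26*x + 60
(2) = 2*n^2 - 16*n - 40
(3) = 7*a*r - 7*r^2
(4) = -7*c^2 + 36*c - 5
(5) = -45*a^2 + 55*a - 10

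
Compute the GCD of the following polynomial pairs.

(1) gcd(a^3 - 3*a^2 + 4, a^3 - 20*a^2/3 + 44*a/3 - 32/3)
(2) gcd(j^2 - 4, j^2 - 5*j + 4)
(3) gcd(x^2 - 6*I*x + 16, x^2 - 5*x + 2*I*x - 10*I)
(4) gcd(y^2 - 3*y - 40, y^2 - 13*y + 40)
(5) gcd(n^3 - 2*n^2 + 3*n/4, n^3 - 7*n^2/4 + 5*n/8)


(1) = gcd((a - 2)^2*(a + 1), (a - 8/3)*(a - 2)^2) = a^2 - 4*a + 4
(2) = gcd((j - 2)*(j + 2), (j - 4)*(j - 1)) = 1
(3) = gcd((x - 8*I)*(x + 2*I), (x - 5)*(x + 2*I)) = x + 2*I
(4) = gcd((y - 8)*(y + 5), (y - 8)*(y - 5)) = y - 8
(5) = gcd(n*(n - 3/2)*(n - 1/2), n*(n - 5/4)*(n - 1/2)) = n^2 - n/2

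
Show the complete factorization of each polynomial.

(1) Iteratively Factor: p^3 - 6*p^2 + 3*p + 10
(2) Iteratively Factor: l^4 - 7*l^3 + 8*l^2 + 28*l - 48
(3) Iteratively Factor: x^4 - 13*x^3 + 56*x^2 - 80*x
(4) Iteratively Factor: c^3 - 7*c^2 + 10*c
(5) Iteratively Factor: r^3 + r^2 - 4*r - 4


(1) = (p - 5)*(p^2 - p - 2) = (p - 5)*(p + 1)*(p - 2)
(2) = (l + 2)*(l^3 - 9*l^2 + 26*l - 24) = (l - 2)*(l + 2)*(l^2 - 7*l + 12) = (l - 3)*(l - 2)*(l + 2)*(l - 4)
(3) = (x - 4)*(x^3 - 9*x^2 + 20*x) = (x - 4)^2*(x^2 - 5*x) = x*(x - 4)^2*(x - 5)
(4) = (c - 5)*(c^2 - 2*c) = (c - 5)*(c - 2)*(c)
(5) = (r + 1)*(r^2 - 4) = (r + 1)*(r + 2)*(r - 2)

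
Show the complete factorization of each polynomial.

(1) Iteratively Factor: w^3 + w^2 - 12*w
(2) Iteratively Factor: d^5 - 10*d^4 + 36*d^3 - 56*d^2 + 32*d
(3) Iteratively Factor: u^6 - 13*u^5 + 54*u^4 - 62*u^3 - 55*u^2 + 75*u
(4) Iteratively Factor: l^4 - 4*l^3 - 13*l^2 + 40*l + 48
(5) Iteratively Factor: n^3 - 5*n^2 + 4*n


(1) = (w)*(w^2 + w - 12) = w*(w + 4)*(w - 3)
(2) = (d - 4)*(d^4 - 6*d^3 + 12*d^2 - 8*d) = (d - 4)*(d - 2)*(d^3 - 4*d^2 + 4*d) = d*(d - 4)*(d - 2)*(d^2 - 4*d + 4) = d*(d - 4)*(d - 2)^2*(d - 2)
(3) = (u - 5)*(u^5 - 8*u^4 + 14*u^3 + 8*u^2 - 15*u) = (u - 5)^2*(u^4 - 3*u^3 - u^2 + 3*u) = (u - 5)^2*(u + 1)*(u^3 - 4*u^2 + 3*u) = u*(u - 5)^2*(u + 1)*(u^2 - 4*u + 3) = u*(u - 5)^2*(u - 1)*(u + 1)*(u - 3)
(4) = (l - 4)*(l^3 - 13*l - 12) = (l - 4)*(l + 1)*(l^2 - l - 12) = (l - 4)^2*(l + 1)*(l + 3)
(5) = (n - 4)*(n^2 - n) = n*(n - 4)*(n - 1)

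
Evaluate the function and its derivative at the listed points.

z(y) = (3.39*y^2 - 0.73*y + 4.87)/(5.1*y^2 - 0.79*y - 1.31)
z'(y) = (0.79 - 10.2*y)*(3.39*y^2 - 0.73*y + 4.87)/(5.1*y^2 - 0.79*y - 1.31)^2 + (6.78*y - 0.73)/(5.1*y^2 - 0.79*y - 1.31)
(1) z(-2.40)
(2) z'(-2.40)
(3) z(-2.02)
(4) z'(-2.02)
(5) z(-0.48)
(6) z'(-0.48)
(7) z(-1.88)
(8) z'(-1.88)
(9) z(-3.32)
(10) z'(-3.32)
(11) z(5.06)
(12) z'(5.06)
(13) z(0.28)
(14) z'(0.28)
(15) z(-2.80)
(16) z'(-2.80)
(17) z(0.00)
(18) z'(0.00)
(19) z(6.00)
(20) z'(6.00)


(1) = 0.87
(2) = 0.17
(3) = 0.96
(4) = 0.29
(5) = 24.57
(6) = 555.73
(7) = 1.00
(8) = 0.36
(9) = 0.78
(10) = 0.06
(11) = 0.70
(12) = -0.02
(13) = -4.36
(14) = -8.99
(15) = 0.82
(16) = 0.11
(17) = -3.72
(18) = 2.80
(19) = 0.69
(20) = -0.01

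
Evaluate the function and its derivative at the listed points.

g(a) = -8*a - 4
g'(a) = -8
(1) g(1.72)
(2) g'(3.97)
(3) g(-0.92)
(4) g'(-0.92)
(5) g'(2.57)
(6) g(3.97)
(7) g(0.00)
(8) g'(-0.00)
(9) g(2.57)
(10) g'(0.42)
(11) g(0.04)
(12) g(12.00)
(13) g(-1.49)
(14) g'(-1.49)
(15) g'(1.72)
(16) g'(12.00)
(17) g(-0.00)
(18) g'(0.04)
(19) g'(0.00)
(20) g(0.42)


(1) = -17.76
(2) = -8.00
(3) = 3.36
(4) = -8.00
(5) = -8.00
(6) = -35.76
(7) = -4.00
(8) = -8.00
(9) = -24.56
(10) = -8.00
(11) = -4.32
(12) = -100.00
(13) = 7.92
(14) = -8.00
(15) = -8.00
(16) = -8.00
(17) = -4.00
(18) = -8.00
(19) = -8.00
(20) = -7.36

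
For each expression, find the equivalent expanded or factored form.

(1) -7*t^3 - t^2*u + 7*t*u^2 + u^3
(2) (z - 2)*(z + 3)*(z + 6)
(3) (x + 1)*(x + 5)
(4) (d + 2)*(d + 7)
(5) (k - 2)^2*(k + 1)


(1) = (-t + u)*(t + u)*(7*t + u)
(2) = z^3 + 7*z^2 - 36
(3) = x^2 + 6*x + 5
(4) = d^2 + 9*d + 14
(5) = k^3 - 3*k^2 + 4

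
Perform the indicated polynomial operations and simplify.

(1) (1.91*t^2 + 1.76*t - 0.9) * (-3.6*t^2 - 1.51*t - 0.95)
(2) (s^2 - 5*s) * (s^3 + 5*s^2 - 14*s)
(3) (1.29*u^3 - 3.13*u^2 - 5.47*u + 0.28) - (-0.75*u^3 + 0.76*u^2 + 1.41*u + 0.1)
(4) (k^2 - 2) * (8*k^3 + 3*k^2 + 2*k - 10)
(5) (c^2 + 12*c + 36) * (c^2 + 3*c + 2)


(1) = -6.876*t^4 - 9.2201*t^3 - 1.2321*t^2 - 0.313*t + 0.855
(2) = s^5 - 39*s^3 + 70*s^2
(3) = 2.04*u^3 - 3.89*u^2 - 6.88*u + 0.18
(4) = 8*k^5 + 3*k^4 - 14*k^3 - 16*k^2 - 4*k + 20
(5) = c^4 + 15*c^3 + 74*c^2 + 132*c + 72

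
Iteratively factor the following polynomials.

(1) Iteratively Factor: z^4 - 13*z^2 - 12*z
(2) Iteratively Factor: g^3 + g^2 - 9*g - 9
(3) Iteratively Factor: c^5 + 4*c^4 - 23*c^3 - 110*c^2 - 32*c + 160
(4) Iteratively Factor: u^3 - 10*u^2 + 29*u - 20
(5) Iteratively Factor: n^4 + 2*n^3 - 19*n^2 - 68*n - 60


(1) = (z)*(z^3 - 13*z - 12) = z*(z + 1)*(z^2 - z - 12) = z*(z - 4)*(z + 1)*(z + 3)
(2) = (g + 3)*(g^2 - 2*g - 3) = (g + 1)*(g + 3)*(g - 3)
(3) = (c + 4)*(c^4 - 23*c^2 - 18*c + 40) = (c - 1)*(c + 4)*(c^3 + c^2 - 22*c - 40) = (c - 1)*(c + 2)*(c + 4)*(c^2 - c - 20) = (c - 1)*(c + 2)*(c + 4)^2*(c - 5)
(4) = (u - 1)*(u^2 - 9*u + 20) = (u - 5)*(u - 1)*(u - 4)
(5) = (n + 2)*(n^3 - 19*n - 30) = (n + 2)*(n + 3)*(n^2 - 3*n - 10) = (n + 2)^2*(n + 3)*(n - 5)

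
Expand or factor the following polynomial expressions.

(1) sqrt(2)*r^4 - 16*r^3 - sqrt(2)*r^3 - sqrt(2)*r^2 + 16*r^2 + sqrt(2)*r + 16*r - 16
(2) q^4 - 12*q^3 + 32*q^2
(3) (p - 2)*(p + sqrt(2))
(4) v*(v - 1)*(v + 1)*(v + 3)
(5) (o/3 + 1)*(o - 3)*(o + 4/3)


(1) = (r - 1)^2*(r - 8*sqrt(2))*(sqrt(2)*r + sqrt(2))
(2) = q^2*(q - 8)*(q - 4)
(3) = p^2 - 2*p + sqrt(2)*p - 2*sqrt(2)
(4) = v^4 + 3*v^3 - v^2 - 3*v
(5) = o^3/3 + 4*o^2/9 - 3*o - 4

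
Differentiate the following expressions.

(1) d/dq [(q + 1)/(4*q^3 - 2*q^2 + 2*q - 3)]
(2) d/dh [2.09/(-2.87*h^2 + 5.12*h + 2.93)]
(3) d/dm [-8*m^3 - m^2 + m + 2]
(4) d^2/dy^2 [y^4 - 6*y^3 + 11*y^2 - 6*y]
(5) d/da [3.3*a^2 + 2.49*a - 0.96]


(1) = (-8*q^3 - 10*q^2 + 4*q - 5)/(16*q^6 - 16*q^5 + 20*q^4 - 32*q^3 + 16*q^2 - 12*q + 9)
(2) = (11.9966*h - 10.7008)/(-2.87*h^2 + 5.12*h + 2.93)^2
(3) = -24*m^2 - 2*m + 1
(4) = 12*y^2 - 36*y + 22
(5) = 6.6*a + 2.49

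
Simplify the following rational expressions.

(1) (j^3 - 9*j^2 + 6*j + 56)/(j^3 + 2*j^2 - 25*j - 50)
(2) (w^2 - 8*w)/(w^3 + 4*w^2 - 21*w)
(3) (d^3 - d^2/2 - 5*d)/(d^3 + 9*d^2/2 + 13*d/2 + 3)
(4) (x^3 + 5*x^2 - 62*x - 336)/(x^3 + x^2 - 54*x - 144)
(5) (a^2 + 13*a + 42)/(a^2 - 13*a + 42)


(1) = (j^2 - 11*j + 28)/(j^2 - 25)
(2) = (w - 8)/(w^2 + 4*w - 21)
(3) = (2*d^2 - 5*d)/(2*d^2 + 5*d + 3)
(4) = (x + 7)/(x + 3)
(5) = (a^2 + 13*a + 42)/(a^2 - 13*a + 42)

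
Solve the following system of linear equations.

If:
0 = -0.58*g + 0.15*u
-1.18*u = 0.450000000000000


Then:
g = -0.10
u = -0.38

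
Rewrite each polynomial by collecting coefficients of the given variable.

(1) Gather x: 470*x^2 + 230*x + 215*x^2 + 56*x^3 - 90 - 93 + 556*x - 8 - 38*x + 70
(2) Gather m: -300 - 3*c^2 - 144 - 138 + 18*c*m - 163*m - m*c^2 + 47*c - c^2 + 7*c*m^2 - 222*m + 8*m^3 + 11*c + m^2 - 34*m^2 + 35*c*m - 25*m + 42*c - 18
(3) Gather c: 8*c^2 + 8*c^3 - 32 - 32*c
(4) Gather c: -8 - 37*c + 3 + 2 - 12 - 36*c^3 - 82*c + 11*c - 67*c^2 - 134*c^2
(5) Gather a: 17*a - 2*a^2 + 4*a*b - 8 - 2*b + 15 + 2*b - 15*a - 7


(1) = 56*x^3 + 685*x^2 + 748*x - 121
(2) = -4*c^2 + 100*c + 8*m^3 + m^2*(7*c - 33) + m*(-c^2 + 53*c - 410) - 600
(3) = 8*c^3 + 8*c^2 - 32*c - 32
(4) = -36*c^3 - 201*c^2 - 108*c - 15
(5) = -2*a^2 + a*(4*b + 2)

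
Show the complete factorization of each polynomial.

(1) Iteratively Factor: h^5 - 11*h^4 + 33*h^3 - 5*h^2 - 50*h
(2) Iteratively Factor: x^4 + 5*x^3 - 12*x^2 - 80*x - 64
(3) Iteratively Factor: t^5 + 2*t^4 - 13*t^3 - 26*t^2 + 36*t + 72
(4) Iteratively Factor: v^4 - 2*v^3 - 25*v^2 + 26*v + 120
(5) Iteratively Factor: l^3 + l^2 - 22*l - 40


(1) = (h - 2)*(h^4 - 9*h^3 + 15*h^2 + 25*h) = (h - 5)*(h - 2)*(h^3 - 4*h^2 - 5*h) = (h - 5)^2*(h - 2)*(h^2 + h) = (h - 5)^2*(h - 2)*(h + 1)*(h)
(2) = (x + 4)*(x^3 + x^2 - 16*x - 16) = (x + 1)*(x + 4)*(x^2 - 16) = (x + 1)*(x + 4)^2*(x - 4)
(3) = (t + 3)*(t^4 - t^3 - 10*t^2 + 4*t + 24) = (t + 2)*(t + 3)*(t^3 - 3*t^2 - 4*t + 12) = (t - 3)*(t + 2)*(t + 3)*(t^2 - 4) = (t - 3)*(t + 2)^2*(t + 3)*(t - 2)
(4) = (v + 2)*(v^3 - 4*v^2 - 17*v + 60) = (v + 2)*(v + 4)*(v^2 - 8*v + 15) = (v - 3)*(v + 2)*(v + 4)*(v - 5)
(5) = (l + 4)*(l^2 - 3*l - 10) = (l + 2)*(l + 4)*(l - 5)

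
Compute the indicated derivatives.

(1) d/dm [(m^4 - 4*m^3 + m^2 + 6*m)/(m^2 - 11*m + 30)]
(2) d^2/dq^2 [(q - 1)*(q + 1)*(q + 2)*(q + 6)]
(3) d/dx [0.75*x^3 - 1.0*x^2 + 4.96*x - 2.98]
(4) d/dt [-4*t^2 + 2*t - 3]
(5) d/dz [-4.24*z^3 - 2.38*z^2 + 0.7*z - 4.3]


(1) = (2*m^5 - 37*m^4 + 208*m^3 - 377*m^2 + 60*m + 180)/(m^4 - 22*m^3 + 181*m^2 - 660*m + 900)
(2) = 12*q^2 + 48*q + 22
(3) = 2.25*x^2 - 2.0*x + 4.96
(4) = 2 - 8*t
(5) = -12.72*z^2 - 4.76*z + 0.7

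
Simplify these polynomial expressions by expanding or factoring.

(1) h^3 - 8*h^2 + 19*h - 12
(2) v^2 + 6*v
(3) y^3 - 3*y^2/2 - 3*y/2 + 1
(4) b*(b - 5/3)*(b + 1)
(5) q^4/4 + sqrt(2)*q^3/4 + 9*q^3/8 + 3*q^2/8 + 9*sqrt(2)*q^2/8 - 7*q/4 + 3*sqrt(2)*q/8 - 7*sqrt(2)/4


(1) = (h - 4)*(h - 3)*(h - 1)
(2) = v*(v + 6)
(3) = (y - 2)*(y - 1/2)*(y + 1)
(4) = b^3 - 2*b^2/3 - 5*b/3
(5) = (q/2 + 1)*(q/2 + sqrt(2)/2)*(q - 1)*(q + 7/2)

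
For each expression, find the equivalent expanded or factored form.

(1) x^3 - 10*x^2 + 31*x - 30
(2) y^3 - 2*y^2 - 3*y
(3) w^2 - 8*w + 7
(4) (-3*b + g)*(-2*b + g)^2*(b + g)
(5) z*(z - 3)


(1) = (x - 5)*(x - 3)*(x - 2)
(2) = y*(y - 3)*(y + 1)
(3) = (w - 7)*(w - 1)
(4) = -12*b^4 + 4*b^3*g + 9*b^2*g^2 - 6*b*g^3 + g^4
(5) = z^2 - 3*z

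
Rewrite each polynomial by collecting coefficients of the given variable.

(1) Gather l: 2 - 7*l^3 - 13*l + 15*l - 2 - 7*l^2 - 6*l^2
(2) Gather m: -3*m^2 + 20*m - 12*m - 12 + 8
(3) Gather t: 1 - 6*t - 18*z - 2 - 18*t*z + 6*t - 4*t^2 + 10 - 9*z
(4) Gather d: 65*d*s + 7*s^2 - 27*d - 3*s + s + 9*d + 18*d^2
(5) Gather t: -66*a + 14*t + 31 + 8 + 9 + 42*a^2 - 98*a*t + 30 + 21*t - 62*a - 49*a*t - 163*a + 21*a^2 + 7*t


(1) = -7*l^3 - 13*l^2 + 2*l
(2) = -3*m^2 + 8*m - 4
(3) = -4*t^2 - 18*t*z - 27*z + 9
(4) = 18*d^2 + d*(65*s - 18) + 7*s^2 - 2*s
(5) = 63*a^2 - 291*a + t*(42 - 147*a) + 78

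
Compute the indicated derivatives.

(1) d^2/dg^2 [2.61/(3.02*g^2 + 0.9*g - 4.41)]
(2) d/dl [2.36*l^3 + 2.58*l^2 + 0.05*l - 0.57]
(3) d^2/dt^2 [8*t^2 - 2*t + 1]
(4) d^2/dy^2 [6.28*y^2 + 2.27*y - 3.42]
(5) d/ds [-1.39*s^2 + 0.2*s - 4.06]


(1) = (-47.608488*g^2 - 14.18796*g + 2.61*(6.04*g + 0.9)*(12.08*g + 1.8) + 69.521004)/(3.02*g^2 + 0.9*g - 4.41)^3
(2) = 7.08*l^2 + 5.16*l + 0.05
(3) = 16
(4) = 12.5600000000000
(5) = 0.2 - 2.78*s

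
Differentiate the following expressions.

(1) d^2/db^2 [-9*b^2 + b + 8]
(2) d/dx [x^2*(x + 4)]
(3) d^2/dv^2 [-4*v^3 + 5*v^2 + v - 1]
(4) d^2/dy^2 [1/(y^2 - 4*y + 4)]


(1) = -18
(2) = x*(3*x + 8)
(3) = 10 - 24*v
(4) = 6/(y^4 - 8*y^3 + 24*y^2 - 32*y + 16)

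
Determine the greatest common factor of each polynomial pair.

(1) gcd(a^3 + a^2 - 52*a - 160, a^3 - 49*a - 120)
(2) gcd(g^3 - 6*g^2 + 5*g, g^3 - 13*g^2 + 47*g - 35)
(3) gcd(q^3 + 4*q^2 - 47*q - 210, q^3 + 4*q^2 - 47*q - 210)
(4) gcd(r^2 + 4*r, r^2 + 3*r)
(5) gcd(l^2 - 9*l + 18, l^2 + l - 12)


(1) = gcd((a - 8)*(a + 4)*(a + 5), (a - 8)*(a + 3)*(a + 5)) = a^2 - 3*a - 40
(2) = gcd(g*(g - 5)*(g - 1), (g - 7)*(g - 5)*(g - 1)) = g^2 - 6*g + 5
(3) = q^3 + 4*q^2 - 47*q - 210
(4) = gcd(r*(r + 4), r*(r + 3)) = r
(5) = gcd((l - 6)*(l - 3), (l - 3)*(l + 4)) = l - 3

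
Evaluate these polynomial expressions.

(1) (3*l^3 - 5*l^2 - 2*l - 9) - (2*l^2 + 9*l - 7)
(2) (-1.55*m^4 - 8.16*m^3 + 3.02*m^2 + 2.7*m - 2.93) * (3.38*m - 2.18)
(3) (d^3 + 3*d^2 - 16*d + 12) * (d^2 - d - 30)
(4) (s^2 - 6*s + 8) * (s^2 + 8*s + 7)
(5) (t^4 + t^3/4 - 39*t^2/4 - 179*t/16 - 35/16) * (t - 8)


(1) = 3*l^3 - 7*l^2 - 11*l - 2
(2) = -5.239*m^5 - 24.2018*m^4 + 27.9964*m^3 + 2.5424*m^2 - 15.7894*m + 6.3874
(3) = d^5 + 2*d^4 - 49*d^3 - 62*d^2 + 468*d - 360
(4) = s^4 + 2*s^3 - 33*s^2 + 22*s + 56
(5) = t^5 - 31*t^4/4 - 47*t^3/4 + 1069*t^2/16 + 1397*t/16 + 35/2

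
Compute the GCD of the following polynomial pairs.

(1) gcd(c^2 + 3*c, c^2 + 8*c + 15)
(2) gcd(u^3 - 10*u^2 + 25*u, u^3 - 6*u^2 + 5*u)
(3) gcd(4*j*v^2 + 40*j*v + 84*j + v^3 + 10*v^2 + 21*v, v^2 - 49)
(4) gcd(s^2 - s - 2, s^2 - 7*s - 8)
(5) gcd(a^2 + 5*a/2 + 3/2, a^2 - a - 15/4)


(1) = gcd(c*(c + 3), (c + 3)*(c + 5)) = c + 3
(2) = gcd(u*(u - 5)^2, u*(u - 5)*(u - 1)) = u^2 - 5*u
(3) = gcd((4*j + v)*(v + 3)*(v + 7), (v - 7)*(v + 7)) = v + 7
(4) = s + 1
(5) = a + 3/2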